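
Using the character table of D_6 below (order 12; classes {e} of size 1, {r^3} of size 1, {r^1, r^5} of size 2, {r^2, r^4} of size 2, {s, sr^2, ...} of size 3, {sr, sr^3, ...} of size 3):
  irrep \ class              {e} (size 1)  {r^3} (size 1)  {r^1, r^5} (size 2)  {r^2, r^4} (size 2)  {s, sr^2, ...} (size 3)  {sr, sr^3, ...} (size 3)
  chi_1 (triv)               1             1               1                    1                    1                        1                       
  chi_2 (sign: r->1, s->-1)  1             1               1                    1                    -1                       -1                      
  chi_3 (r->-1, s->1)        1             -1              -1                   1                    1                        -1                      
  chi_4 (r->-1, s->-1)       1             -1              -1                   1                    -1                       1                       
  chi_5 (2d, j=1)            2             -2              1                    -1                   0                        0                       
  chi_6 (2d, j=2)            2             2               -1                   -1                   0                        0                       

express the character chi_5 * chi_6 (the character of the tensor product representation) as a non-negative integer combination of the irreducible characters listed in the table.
chi_5 tensor chi_6 = chi_3 + chi_4 + chi_5 (all other irreducibles have multiplicity 0).

Reasoning: The character of a tensor product is the pointwise product (chi_5 * chi_6)(C) = chi_5(C) * chi_6(C):
  {e}: (2)*(2), {r^3}: (-2)*(2), {r^1, r^5}: (1)*(-1), {r^2, r^4}: (-1)*(-1), {s, sr^2, ...}: (0)*(0), {sr, sr^3, ...}: (0)*(0)
so (chi_5 * chi_6) takes values
  {e} -> 4, {r^3} -> -4, {r^1, r^5} -> -1, {r^2, r^4} -> 1, {s, sr^2, ...} -> 0, {sr, sr^3, ...} -> 0.
Now take the inner product of this character with each irreducible chi from the table, <chi_5*chi_6, chi> = (1/12) sum_C |C| (chi_5*chi_6)(C) conj(chi(C)):
  <chi_5*chi_6, chi_1> = (1/12)[1*(4)*conj(1) + 1*(-4)*conj(1) + 2*(-1)*conj(1) + 2*(1)*conj(1) + 3*(0)*conj(1) + 3*(0)*conj(1)]
      = (1/12)[(4) + (-4) + (-2) + (2) + (0) + (0)] = 0/12 = 0
  <chi_5*chi_6, chi_2> = (1/12)[1*(4)*conj(1) + 1*(-4)*conj(1) + 2*(-1)*conj(1) + 2*(1)*conj(1) + 3*(0)*conj(-1) + 3*(0)*conj(-1)]
      = (1/12)[(4) + (-4) + (-2) + (2) + (0) + (0)] = 0/12 = 0
  <chi_5*chi_6, chi_3> = (1/12)[1*(4)*conj(1) + 1*(-4)*conj(-1) + 2*(-1)*conj(-1) + 2*(1)*conj(1) + 3*(0)*conj(1) + 3*(0)*conj(-1)]
      = (1/12)[(4) + (4) + (2) + (2) + (0) + (0)] = 12/12 = 1
  <chi_5*chi_6, chi_4> = (1/12)[1*(4)*conj(1) + 1*(-4)*conj(-1) + 2*(-1)*conj(-1) + 2*(1)*conj(1) + 3*(0)*conj(-1) + 3*(0)*conj(1)]
      = (1/12)[(4) + (4) + (2) + (2) + (0) + (0)] = 12/12 = 1
  <chi_5*chi_6, chi_5> = (1/12)[1*(4)*conj(2) + 1*(-4)*conj(-2) + 2*(-1)*conj(1) + 2*(1)*conj(-1) + 3*(0)*conj(0) + 3*(0)*conj(0)]
      = (1/12)[(8) + (8) + (-2) + (-2) + (0) + (0)] = 12/12 = 1
  <chi_5*chi_6, chi_6> = (1/12)[1*(4)*conj(2) + 1*(-4)*conj(2) + 2*(-1)*conj(-1) + 2*(1)*conj(-1) + 3*(0)*conj(0) + 3*(0)*conj(0)]
      = (1/12)[(8) + (-8) + (2) + (-2) + (0) + (0)] = 0/12 = 0
Hence the multiplicities are chi_3: 1, chi_4: 1, chi_5: 1. Dimension check: dim(chi_5)*dim(chi_6) = 2*2 = 4 and sum (mult * dim) = 1*1 + 1*1 + 1*2 = 4.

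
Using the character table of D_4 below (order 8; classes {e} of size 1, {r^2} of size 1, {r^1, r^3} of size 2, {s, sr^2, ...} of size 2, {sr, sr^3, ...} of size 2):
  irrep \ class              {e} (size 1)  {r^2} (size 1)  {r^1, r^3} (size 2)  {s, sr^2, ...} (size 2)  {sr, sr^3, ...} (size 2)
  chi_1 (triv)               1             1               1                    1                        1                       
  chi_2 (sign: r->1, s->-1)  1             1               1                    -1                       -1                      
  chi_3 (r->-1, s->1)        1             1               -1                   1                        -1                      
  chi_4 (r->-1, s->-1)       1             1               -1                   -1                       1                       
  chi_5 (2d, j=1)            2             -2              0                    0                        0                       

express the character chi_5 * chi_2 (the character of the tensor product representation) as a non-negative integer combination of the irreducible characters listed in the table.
chi_5 tensor chi_2 = chi_5 (all other irreducibles have multiplicity 0).

Details: The character of a tensor product is the pointwise product (chi_5 * chi_2)(C) = chi_5(C) * chi_2(C):
  {e}: (2)*(1), {r^2}: (-2)*(1), {r^1, r^3}: (0)*(1), {s, sr^2, ...}: (0)*(-1), {sr, sr^3, ...}: (0)*(-1)
so (chi_5 * chi_2) takes values
  {e} -> 2, {r^2} -> -2, {r^1, r^3} -> 0, {s, sr^2, ...} -> 0, {sr, sr^3, ...} -> 0.
Now take the inner product of this character with each irreducible chi from the table, <chi_5*chi_2, chi> = (1/8) sum_C |C| (chi_5*chi_2)(C) conj(chi(C)):
  <chi_5*chi_2, chi_1> = (1/8)[1*(2)*conj(1) + 1*(-2)*conj(1) + 2*(0)*conj(1) + 2*(0)*conj(1) + 2*(0)*conj(1)]
      = (1/8)[(2) + (-2) + (0) + (0) + (0)] = 0/8 = 0
  <chi_5*chi_2, chi_2> = (1/8)[1*(2)*conj(1) + 1*(-2)*conj(1) + 2*(0)*conj(1) + 2*(0)*conj(-1) + 2*(0)*conj(-1)]
      = (1/8)[(2) + (-2) + (0) + (0) + (0)] = 0/8 = 0
  <chi_5*chi_2, chi_3> = (1/8)[1*(2)*conj(1) + 1*(-2)*conj(1) + 2*(0)*conj(-1) + 2*(0)*conj(1) + 2*(0)*conj(-1)]
      = (1/8)[(2) + (-2) + (0) + (0) + (0)] = 0/8 = 0
  <chi_5*chi_2, chi_4> = (1/8)[1*(2)*conj(1) + 1*(-2)*conj(1) + 2*(0)*conj(-1) + 2*(0)*conj(-1) + 2*(0)*conj(1)]
      = (1/8)[(2) + (-2) + (0) + (0) + (0)] = 0/8 = 0
  <chi_5*chi_2, chi_5> = (1/8)[1*(2)*conj(2) + 1*(-2)*conj(-2) + 2*(0)*conj(0) + 2*(0)*conj(0) + 2*(0)*conj(0)]
      = (1/8)[(4) + (4) + (0) + (0) + (0)] = 8/8 = 1
Hence the multiplicities are chi_5: 1. Dimension check: dim(chi_5)*dim(chi_2) = 2*1 = 2 and sum (mult * dim) = 1*2 = 2.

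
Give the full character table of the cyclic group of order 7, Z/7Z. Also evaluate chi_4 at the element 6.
Character table of Z/7Z (irreps indexed chi_0,...,chi_6 with chi_k(m) = zeta_7^(k*m), zeta_7 = exp(2*pi*i/7)):
  irrep \ class  {0} (size 1)  {1} (size 1)    {2} (size 1)    {3} (size 1)    {4} (size 1)    {5} (size 1)    {6} (size 1)  
  chi_0          1             1               1               1               1               1               1             
  chi_1          1             exp(2*I*pi/7)   exp(4*I*pi/7)   exp(6*I*pi/7)   exp(-6*I*pi/7)  exp(-4*I*pi/7)  exp(-2*I*pi/7)
  chi_2          1             exp(4*I*pi/7)   exp(-6*I*pi/7)  exp(-2*I*pi/7)  exp(2*I*pi/7)   exp(6*I*pi/7)   exp(-4*I*pi/7)
  chi_3          1             exp(6*I*pi/7)   exp(-2*I*pi/7)  exp(4*I*pi/7)   exp(-4*I*pi/7)  exp(2*I*pi/7)   exp(-6*I*pi/7)
  chi_4          1             exp(-6*I*pi/7)  exp(2*I*pi/7)   exp(-4*I*pi/7)  exp(4*I*pi/7)   exp(-2*I*pi/7)  exp(6*I*pi/7) 
  chi_5          1             exp(-4*I*pi/7)  exp(6*I*pi/7)   exp(2*I*pi/7)   exp(-2*I*pi/7)  exp(-6*I*pi/7)  exp(4*I*pi/7) 
  chi_6          1             exp(-2*I*pi/7)  exp(-4*I*pi/7)  exp(-6*I*pi/7)  exp(6*I*pi/7)   exp(4*I*pi/7)   exp(2*I*pi/7) 

Spot check: chi_4(6) = zeta_7^(4*6) = zeta_7^24 = exp(6*I*pi/7).

Justification: Z/7Z is abelian, so all 7 irreducible complex representations are 1-dimensional. They are given by chi_k(m) = zeta_7^(k*m) for k = 0,...,6. Row orthogonality: sum_m chi_k(m) conj(chi_l(m)) = 7 * [k = l].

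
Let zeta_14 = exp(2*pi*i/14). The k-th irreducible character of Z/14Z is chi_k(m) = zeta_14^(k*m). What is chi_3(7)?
chi_3(7) = zeta_14^21 = -1

Explanation: chi_3(7) = zeta_14^(3*7) = zeta_14^21. Since zeta_14^14 = 1, this equals zeta_14^7 = exp(2*pi*i*7/14) = -1.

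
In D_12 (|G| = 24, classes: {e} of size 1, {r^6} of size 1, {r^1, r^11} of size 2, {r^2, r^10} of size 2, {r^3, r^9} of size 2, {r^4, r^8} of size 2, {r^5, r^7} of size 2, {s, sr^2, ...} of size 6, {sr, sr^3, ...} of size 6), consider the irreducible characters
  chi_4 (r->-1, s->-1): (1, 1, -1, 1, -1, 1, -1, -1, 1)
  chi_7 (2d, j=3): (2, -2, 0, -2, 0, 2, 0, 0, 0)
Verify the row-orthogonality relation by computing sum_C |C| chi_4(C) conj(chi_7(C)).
Sum = 0; so <chi_4, chi_7> = 0 (distinct irreducibles are orthogonal).

Reasoning: Compute term by term over conjugacy classes (|C| * chi_4(C) * conj(chi_7(C))):
  1*(1)*conj(2) + 1*(1)*conj(-2) + 2*(-1)*conj(0) + 2*(1)*conj(-2) + 2*(-1)*conj(0) + 2*(1)*conj(2) + 2*(-1)*conj(0) + 6*(-1)*conj(0) + 6*(1)*conj(0)
  = (2) + (-2) + (0) + (-4) + (0) + (4) + (0) + (0) + (0)
  = 0.
Dividing by |G| = 24 gives 0/24 = 0, matching the row-orthogonality relation <chi_4, chi_7> = [chi_4 = chi_7].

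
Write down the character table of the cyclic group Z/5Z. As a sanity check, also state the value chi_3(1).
Character table of Z/5Z (irreps indexed chi_0,...,chi_4 with chi_k(m) = zeta_5^(k*m), zeta_5 = exp(2*pi*i/5)):
  irrep \ class  {0} (size 1)  {1} (size 1)    {2} (size 1)    {3} (size 1)    {4} (size 1)  
  chi_0          1             1               1               1               1             
  chi_1          1             exp(2*I*pi/5)   exp(4*I*pi/5)   exp(-4*I*pi/5)  exp(-2*I*pi/5)
  chi_2          1             exp(4*I*pi/5)   exp(-2*I*pi/5)  exp(2*I*pi/5)   exp(-4*I*pi/5)
  chi_3          1             exp(-4*I*pi/5)  exp(2*I*pi/5)   exp(-2*I*pi/5)  exp(4*I*pi/5) 
  chi_4          1             exp(-2*I*pi/5)  exp(-4*I*pi/5)  exp(4*I*pi/5)   exp(2*I*pi/5) 

Spot check: chi_3(1) = zeta_5^(3*1) = zeta_5^3 = exp(-4*I*pi/5).

Solution. Z/5Z is abelian, so all 5 irreducible complex representations are 1-dimensional. They are given by chi_k(m) = zeta_5^(k*m) for k = 0,...,4. Row orthogonality: sum_m chi_k(m) conj(chi_l(m)) = 5 * [k = l].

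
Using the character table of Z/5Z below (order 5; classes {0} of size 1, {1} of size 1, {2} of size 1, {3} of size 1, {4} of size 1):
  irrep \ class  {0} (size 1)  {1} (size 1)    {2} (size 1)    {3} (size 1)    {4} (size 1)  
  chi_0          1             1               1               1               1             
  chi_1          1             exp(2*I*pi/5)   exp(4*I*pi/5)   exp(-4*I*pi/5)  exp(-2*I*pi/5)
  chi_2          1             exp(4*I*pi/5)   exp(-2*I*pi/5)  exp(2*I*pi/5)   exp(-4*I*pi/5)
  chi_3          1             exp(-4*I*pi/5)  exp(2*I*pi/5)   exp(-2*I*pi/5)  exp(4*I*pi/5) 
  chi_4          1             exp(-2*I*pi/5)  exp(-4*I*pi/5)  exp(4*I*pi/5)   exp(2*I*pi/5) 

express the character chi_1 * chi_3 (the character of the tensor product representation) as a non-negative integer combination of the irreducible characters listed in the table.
chi_1 tensor chi_3 = chi_4 (all other irreducibles have multiplicity 0).

Details: The character of a tensor product is the pointwise product (chi_1 * chi_3)(C) = chi_1(C) * chi_3(C):
  {0}: (1)*(1), {1}: (exp(2*I*pi/5))*(exp(-4*I*pi/5)), {2}: (exp(4*I*pi/5))*(exp(2*I*pi/5)), {3}: (exp(-4*I*pi/5))*(exp(-2*I*pi/5)), {4}: (exp(-2*I*pi/5))*(exp(4*I*pi/5))
so (chi_1 * chi_3) takes values
  {0} -> 1, {1} -> exp(-2*I*pi/5), {2} -> exp(-4*I*pi/5), {3} -> exp(4*I*pi/5), {4} -> exp(2*I*pi/5).
Now take the inner product of this character with each irreducible chi from the table, <chi_1*chi_3, chi> = (1/5) sum_C |C| (chi_1*chi_3)(C) conj(chi(C)):
  <chi_1*chi_3, chi_0> = (1/5)[1*(1)*conj(1) + 1*(exp(-2*I*pi/5))*conj(1) + 1*(exp(-4*I*pi/5))*conj(1) + 1*(exp(4*I*pi/5))*conj(1) + 1*(exp(2*I*pi/5))*conj(1)]
      = (1/5)[(1) + (exp(-2*I*pi/5)) + (exp(-4*I*pi/5)) + (exp(4*I*pi/5)) + (exp(2*I*pi/5))] = 0/5 = 0
  <chi_1*chi_3, chi_1> = (1/5)[1*(1)*conj(1) + 1*(exp(-2*I*pi/5))*conj(exp(2*I*pi/5)) + 1*(exp(-4*I*pi/5))*conj(exp(4*I*pi/5)) + 1*(exp(4*I*pi/5))*conj(exp(-4*I*pi/5)) + 1*(exp(2*I*pi/5))*conj(exp(-2*I*pi/5))]
      = (1/5)[(1) + (exp(-4*I*pi/5)) + (exp(2*I*pi/5)) + (exp(-2*I*pi/5)) + (exp(4*I*pi/5))] = 0/5 = 0
  <chi_1*chi_3, chi_2> = (1/5)[1*(1)*conj(1) + 1*(exp(-2*I*pi/5))*conj(exp(4*I*pi/5)) + 1*(exp(-4*I*pi/5))*conj(exp(-2*I*pi/5)) + 1*(exp(4*I*pi/5))*conj(exp(2*I*pi/5)) + 1*(exp(2*I*pi/5))*conj(exp(-4*I*pi/5))]
      = (1/5)[(1) + (exp(4*I*pi/5)) + (exp(-2*I*pi/5)) + (exp(2*I*pi/5)) + (exp(-4*I*pi/5))] = 0/5 = 0
  <chi_1*chi_3, chi_3> = (1/5)[1*(1)*conj(1) + 1*(exp(-2*I*pi/5))*conj(exp(-4*I*pi/5)) + 1*(exp(-4*I*pi/5))*conj(exp(2*I*pi/5)) + 1*(exp(4*I*pi/5))*conj(exp(-2*I*pi/5)) + 1*(exp(2*I*pi/5))*conj(exp(4*I*pi/5))]
      = (1/5)[(1) + (exp(2*I*pi/5)) + (exp(4*I*pi/5)) + (exp(-4*I*pi/5)) + (exp(-2*I*pi/5))] = 0/5 = 0
  <chi_1*chi_3, chi_4> = (1/5)[1*(1)*conj(1) + 1*(exp(-2*I*pi/5))*conj(exp(-2*I*pi/5)) + 1*(exp(-4*I*pi/5))*conj(exp(-4*I*pi/5)) + 1*(exp(4*I*pi/5))*conj(exp(4*I*pi/5)) + 1*(exp(2*I*pi/5))*conj(exp(2*I*pi/5))]
      = (1/5)[(1) + (1) + (1) + (1) + (1)] = 5/5 = 1
(Exp terms are combined using exp(i*s)*conj(exp(i*t)) = exp(i*(s-t)), and sums of them are collapsed using the identity that for every m > 1 the m distinct m-th roots of unity sum to 0, e.g. 1 + exp(2*I*pi/3) + exp(-2*I*pi/3) = 0.)
Hence the multiplicities are chi_4: 1. Dimension check: dim(chi_1)*dim(chi_3) = 1*1 = 1 and sum (mult * dim) = 1*1 = 1.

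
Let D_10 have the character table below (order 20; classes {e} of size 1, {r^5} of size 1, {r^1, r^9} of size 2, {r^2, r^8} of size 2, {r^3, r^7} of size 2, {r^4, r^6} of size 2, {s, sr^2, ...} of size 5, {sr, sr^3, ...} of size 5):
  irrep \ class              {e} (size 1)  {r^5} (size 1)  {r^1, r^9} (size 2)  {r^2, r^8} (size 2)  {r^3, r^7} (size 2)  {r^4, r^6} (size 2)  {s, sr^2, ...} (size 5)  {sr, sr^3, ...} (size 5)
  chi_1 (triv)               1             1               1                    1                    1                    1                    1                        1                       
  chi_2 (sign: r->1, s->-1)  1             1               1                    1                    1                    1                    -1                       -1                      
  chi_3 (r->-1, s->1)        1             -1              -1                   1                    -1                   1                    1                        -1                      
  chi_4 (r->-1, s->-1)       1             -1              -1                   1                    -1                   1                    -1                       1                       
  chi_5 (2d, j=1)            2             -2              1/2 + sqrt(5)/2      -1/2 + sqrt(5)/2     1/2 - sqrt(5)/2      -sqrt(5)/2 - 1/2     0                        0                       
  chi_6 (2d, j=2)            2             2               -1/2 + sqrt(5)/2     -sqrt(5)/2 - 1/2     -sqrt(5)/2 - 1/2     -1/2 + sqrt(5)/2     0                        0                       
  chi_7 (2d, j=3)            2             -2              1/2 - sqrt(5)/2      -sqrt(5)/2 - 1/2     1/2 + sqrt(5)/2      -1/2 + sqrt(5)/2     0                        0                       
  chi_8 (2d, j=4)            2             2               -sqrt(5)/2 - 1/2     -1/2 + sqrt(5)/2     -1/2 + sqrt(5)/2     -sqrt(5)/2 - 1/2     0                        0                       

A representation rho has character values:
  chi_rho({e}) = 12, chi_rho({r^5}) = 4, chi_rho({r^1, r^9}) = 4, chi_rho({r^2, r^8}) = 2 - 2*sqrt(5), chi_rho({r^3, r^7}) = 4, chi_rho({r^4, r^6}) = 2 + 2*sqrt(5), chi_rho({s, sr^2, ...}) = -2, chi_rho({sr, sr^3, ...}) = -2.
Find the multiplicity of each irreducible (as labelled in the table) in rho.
Multiplicities: chi_1: 1, chi_2: 3, chi_3: 0, chi_4: 0, chi_5: 0, chi_6: 2, chi_7: 2, chi_8: 0.

Solution. Use <chi_rho, chi> = (1/|G|) sum_C |C| * chi_rho(C) * conj(chi(C)) with |G| = 20 for each irreducible chi in the table:
  <chi_rho, chi_1> = (1/20)[1*(12)*conj(1) + 1*(4)*conj(1) + 2*(4)*conj(1) + 2*(2 - 2*sqrt(5))*conj(1) + 2*(4)*conj(1) + 2*(2 + 2*sqrt(5))*conj(1) + 5*(-2)*conj(1) + 5*(-2)*conj(1)]
      = (1/20)[(12) + (4) + (8) + (4 - 4*sqrt(5)) + (8) + (4 + 4*sqrt(5)) + (-10) + (-10)] = 20/20 = 1
  <chi_rho, chi_2> = (1/20)[1*(12)*conj(1) + 1*(4)*conj(1) + 2*(4)*conj(1) + 2*(2 - 2*sqrt(5))*conj(1) + 2*(4)*conj(1) + 2*(2 + 2*sqrt(5))*conj(1) + 5*(-2)*conj(-1) + 5*(-2)*conj(-1)]
      = (1/20)[(12) + (4) + (8) + (4 - 4*sqrt(5)) + (8) + (4 + 4*sqrt(5)) + (10) + (10)] = 60/20 = 3
  <chi_rho, chi_3> = (1/20)[1*(12)*conj(1) + 1*(4)*conj(-1) + 2*(4)*conj(-1) + 2*(2 - 2*sqrt(5))*conj(1) + 2*(4)*conj(-1) + 2*(2 + 2*sqrt(5))*conj(1) + 5*(-2)*conj(1) + 5*(-2)*conj(-1)]
      = (1/20)[(12) + (-4) + (-8) + (4 - 4*sqrt(5)) + (-8) + (4 + 4*sqrt(5)) + (-10) + (10)] = 0/20 = 0
  <chi_rho, chi_4> = (1/20)[1*(12)*conj(1) + 1*(4)*conj(-1) + 2*(4)*conj(-1) + 2*(2 - 2*sqrt(5))*conj(1) + 2*(4)*conj(-1) + 2*(2 + 2*sqrt(5))*conj(1) + 5*(-2)*conj(-1) + 5*(-2)*conj(1)]
      = (1/20)[(12) + (-4) + (-8) + (4 - 4*sqrt(5)) + (-8) + (4 + 4*sqrt(5)) + (10) + (-10)] = 0/20 = 0
  <chi_rho, chi_5> = (1/20)[1*(12)*conj(2) + 1*(4)*conj(-2) + 2*(4)*conj(1/2 + sqrt(5)/2) + 2*(2 - 2*sqrt(5))*conj(-1/2 + sqrt(5)/2) + 2*(4)*conj(1/2 - sqrt(5)/2) + 2*(2 + 2*sqrt(5))*conj(-sqrt(5)/2 - 1/2) + 5*(-2)*conj(0) + 5*(-2)*conj(0)]
      = (1/20)[(24) + (-8) + (4 + 4*sqrt(5)) + (-12 + 4*sqrt(5)) + (4 - 4*sqrt(5)) + (-12 - 4*sqrt(5)) + (0) + (0)] = 0/20 = 0
  <chi_rho, chi_6> = (1/20)[1*(12)*conj(2) + 1*(4)*conj(2) + 2*(4)*conj(-1/2 + sqrt(5)/2) + 2*(2 - 2*sqrt(5))*conj(-sqrt(5)/2 - 1/2) + 2*(4)*conj(-sqrt(5)/2 - 1/2) + 2*(2 + 2*sqrt(5))*conj(-1/2 + sqrt(5)/2) + 5*(-2)*conj(0) + 5*(-2)*conj(0)]
      = (1/20)[(24) + (8) + (-4 + 4*sqrt(5)) + (8) + (-4*sqrt(5) - 4) + (8) + (0) + (0)] = 40/20 = 2
  <chi_rho, chi_7> = (1/20)[1*(12)*conj(2) + 1*(4)*conj(-2) + 2*(4)*conj(1/2 - sqrt(5)/2) + 2*(2 - 2*sqrt(5))*conj(-sqrt(5)/2 - 1/2) + 2*(4)*conj(1/2 + sqrt(5)/2) + 2*(2 + 2*sqrt(5))*conj(-1/2 + sqrt(5)/2) + 5*(-2)*conj(0) + 5*(-2)*conj(0)]
      = (1/20)[(24) + (-8) + (4 - 4*sqrt(5)) + (8) + (4 + 4*sqrt(5)) + (8) + (0) + (0)] = 40/20 = 2
  <chi_rho, chi_8> = (1/20)[1*(12)*conj(2) + 1*(4)*conj(2) + 2*(4)*conj(-sqrt(5)/2 - 1/2) + 2*(2 - 2*sqrt(5))*conj(-1/2 + sqrt(5)/2) + 2*(4)*conj(-1/2 + sqrt(5)/2) + 2*(2 + 2*sqrt(5))*conj(-sqrt(5)/2 - 1/2) + 5*(-2)*conj(0) + 5*(-2)*conj(0)]
      = (1/20)[(24) + (8) + (-4*sqrt(5) - 4) + (-12 + 4*sqrt(5)) + (-4 + 4*sqrt(5)) + (-12 - 4*sqrt(5)) + (0) + (0)] = 0/20 = 0
Dimension check: dim(rho) = sum (mult * dim) = 1*1 + 3*1 + 0*1 + 0*1 + 0*2 + 2*2 + 2*2 + 0*2 = 12 = chi_rho(e) = 12.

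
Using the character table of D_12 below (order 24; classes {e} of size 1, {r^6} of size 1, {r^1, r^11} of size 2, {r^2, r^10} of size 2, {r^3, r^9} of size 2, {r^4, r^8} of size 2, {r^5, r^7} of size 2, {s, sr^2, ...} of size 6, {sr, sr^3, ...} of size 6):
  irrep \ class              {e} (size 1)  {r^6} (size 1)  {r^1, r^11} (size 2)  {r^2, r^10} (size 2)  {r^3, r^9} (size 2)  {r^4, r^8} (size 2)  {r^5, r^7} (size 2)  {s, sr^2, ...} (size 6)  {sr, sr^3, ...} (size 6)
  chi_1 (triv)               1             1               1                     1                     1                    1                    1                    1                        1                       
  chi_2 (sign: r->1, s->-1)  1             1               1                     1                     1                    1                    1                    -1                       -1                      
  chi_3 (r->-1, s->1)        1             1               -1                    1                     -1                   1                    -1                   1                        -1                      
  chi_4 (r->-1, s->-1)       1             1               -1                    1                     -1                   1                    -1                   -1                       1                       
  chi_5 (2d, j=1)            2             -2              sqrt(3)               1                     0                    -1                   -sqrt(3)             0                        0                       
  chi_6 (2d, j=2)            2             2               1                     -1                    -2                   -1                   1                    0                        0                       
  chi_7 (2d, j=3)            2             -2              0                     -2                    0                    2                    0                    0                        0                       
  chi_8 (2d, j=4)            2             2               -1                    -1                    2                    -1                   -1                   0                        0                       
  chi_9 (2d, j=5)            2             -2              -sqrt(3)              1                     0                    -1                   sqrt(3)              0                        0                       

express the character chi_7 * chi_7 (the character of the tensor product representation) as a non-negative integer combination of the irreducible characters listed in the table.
chi_7 tensor chi_7 = chi_1 + chi_2 + chi_3 + chi_4 (all other irreducibles have multiplicity 0).

Justification: The character of a tensor product is the pointwise product (chi_7 * chi_7)(C) = chi_7(C) * chi_7(C):
  {e}: (2)*(2), {r^6}: (-2)*(-2), {r^1, r^11}: (0)*(0), {r^2, r^10}: (-2)*(-2), {r^3, r^9}: (0)*(0), {r^4, r^8}: (2)*(2), {r^5, r^7}: (0)*(0), {s, sr^2, ...}: (0)*(0), {sr, sr^3, ...}: (0)*(0)
so (chi_7 * chi_7) takes values
  {e} -> 4, {r^6} -> 4, {r^1, r^11} -> 0, {r^2, r^10} -> 4, {r^3, r^9} -> 0, {r^4, r^8} -> 4, {r^5, r^7} -> 0, {s, sr^2, ...} -> 0, {sr, sr^3, ...} -> 0.
Now take the inner product of this character with each irreducible chi from the table, <chi_7*chi_7, chi> = (1/24) sum_C |C| (chi_7*chi_7)(C) conj(chi(C)):
  <chi_7*chi_7, chi_1> = (1/24)[1*(4)*conj(1) + 1*(4)*conj(1) + 2*(0)*conj(1) + 2*(4)*conj(1) + 2*(0)*conj(1) + 2*(4)*conj(1) + 2*(0)*conj(1) + 6*(0)*conj(1) + 6*(0)*conj(1)]
      = (1/24)[(4) + (4) + (0) + (8) + (0) + (8) + (0) + (0) + (0)] = 24/24 = 1
  <chi_7*chi_7, chi_2> = (1/24)[1*(4)*conj(1) + 1*(4)*conj(1) + 2*(0)*conj(1) + 2*(4)*conj(1) + 2*(0)*conj(1) + 2*(4)*conj(1) + 2*(0)*conj(1) + 6*(0)*conj(-1) + 6*(0)*conj(-1)]
      = (1/24)[(4) + (4) + (0) + (8) + (0) + (8) + (0) + (0) + (0)] = 24/24 = 1
  <chi_7*chi_7, chi_3> = (1/24)[1*(4)*conj(1) + 1*(4)*conj(1) + 2*(0)*conj(-1) + 2*(4)*conj(1) + 2*(0)*conj(-1) + 2*(4)*conj(1) + 2*(0)*conj(-1) + 6*(0)*conj(1) + 6*(0)*conj(-1)]
      = (1/24)[(4) + (4) + (0) + (8) + (0) + (8) + (0) + (0) + (0)] = 24/24 = 1
  <chi_7*chi_7, chi_4> = (1/24)[1*(4)*conj(1) + 1*(4)*conj(1) + 2*(0)*conj(-1) + 2*(4)*conj(1) + 2*(0)*conj(-1) + 2*(4)*conj(1) + 2*(0)*conj(-1) + 6*(0)*conj(-1) + 6*(0)*conj(1)]
      = (1/24)[(4) + (4) + (0) + (8) + (0) + (8) + (0) + (0) + (0)] = 24/24 = 1
  <chi_7*chi_7, chi_5> = (1/24)[1*(4)*conj(2) + 1*(4)*conj(-2) + 2*(0)*conj(sqrt(3)) + 2*(4)*conj(1) + 2*(0)*conj(0) + 2*(4)*conj(-1) + 2*(0)*conj(-sqrt(3)) + 6*(0)*conj(0) + 6*(0)*conj(0)]
      = (1/24)[(8) + (-8) + (0) + (8) + (0) + (-8) + (0) + (0) + (0)] = 0/24 = 0
  <chi_7*chi_7, chi_6> = (1/24)[1*(4)*conj(2) + 1*(4)*conj(2) + 2*(0)*conj(1) + 2*(4)*conj(-1) + 2*(0)*conj(-2) + 2*(4)*conj(-1) + 2*(0)*conj(1) + 6*(0)*conj(0) + 6*(0)*conj(0)]
      = (1/24)[(8) + (8) + (0) + (-8) + (0) + (-8) + (0) + (0) + (0)] = 0/24 = 0
  <chi_7*chi_7, chi_7> = (1/24)[1*(4)*conj(2) + 1*(4)*conj(-2) + 2*(0)*conj(0) + 2*(4)*conj(-2) + 2*(0)*conj(0) + 2*(4)*conj(2) + 2*(0)*conj(0) + 6*(0)*conj(0) + 6*(0)*conj(0)]
      = (1/24)[(8) + (-8) + (0) + (-16) + (0) + (16) + (0) + (0) + (0)] = 0/24 = 0
  <chi_7*chi_7, chi_8> = (1/24)[1*(4)*conj(2) + 1*(4)*conj(2) + 2*(0)*conj(-1) + 2*(4)*conj(-1) + 2*(0)*conj(2) + 2*(4)*conj(-1) + 2*(0)*conj(-1) + 6*(0)*conj(0) + 6*(0)*conj(0)]
      = (1/24)[(8) + (8) + (0) + (-8) + (0) + (-8) + (0) + (0) + (0)] = 0/24 = 0
  <chi_7*chi_7, chi_9> = (1/24)[1*(4)*conj(2) + 1*(4)*conj(-2) + 2*(0)*conj(-sqrt(3)) + 2*(4)*conj(1) + 2*(0)*conj(0) + 2*(4)*conj(-1) + 2*(0)*conj(sqrt(3)) + 6*(0)*conj(0) + 6*(0)*conj(0)]
      = (1/24)[(8) + (-8) + (0) + (8) + (0) + (-8) + (0) + (0) + (0)] = 0/24 = 0
Hence the multiplicities are chi_1: 1, chi_2: 1, chi_3: 1, chi_4: 1. Dimension check: dim(chi_7)*dim(chi_7) = 2*2 = 4 and sum (mult * dim) = 1*1 + 1*1 + 1*1 + 1*1 = 4.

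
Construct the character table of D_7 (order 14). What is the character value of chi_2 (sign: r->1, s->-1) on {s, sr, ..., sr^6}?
Conjugacy classes: {e} of size 1, {r^1, r^6} of size 2, {r^2, r^5} of size 2, {r^3, r^4} of size 2, {s, sr, ..., sr^6} of size 7.
Character table:
  irrep \ class              {e} (size 1)  {r^1, r^6} (size 2)  {r^2, r^5} (size 2)  {r^3, r^4} (size 2)  {s, sr, ..., sr^6} (size 7)
  chi_1 (triv)               1             1                    1                    1                    1                          
  chi_2 (sign: r->1, s->-1)  1             1                    1                    1                    -1                         
  chi_3 (2d, j=1)            2             2*cos(2*pi/7)        -2*cos(3*pi/7)       -2*cos(pi/7)         0                          
  chi_4 (2d, j=2)            2             -2*cos(3*pi/7)       -2*cos(pi/7)         2*cos(2*pi/7)        0                          
  chi_5 (2d, j=3)            2             -2*cos(pi/7)         2*cos(2*pi/7)        -2*cos(3*pi/7)       0                          

Spot check: chi_2 (sign: r->1, s->-1) on {s, sr, ..., sr^6} = -1.

Derivation: D_7 has order 2*7 = 14 with 5 conjugacy classes, hence 5 irreducibles. Sum of squared dims 1 + 1 + 4 + 4 + 4 = 14 = |G|. Linear characters come from the abelianisation; the 2-dimensional irreps have character r^k -> 2*cos(2*pi*j*k/7), reflections -> 0.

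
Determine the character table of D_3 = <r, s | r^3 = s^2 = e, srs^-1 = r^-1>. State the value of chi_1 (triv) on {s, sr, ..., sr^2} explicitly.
Conjugacy classes: {e} of size 1, {r^1, r^2} of size 2, {s, sr, ..., sr^2} of size 3.
Character table:
  irrep \ class              {e} (size 1)  {r^1, r^2} (size 2)  {s, sr, ..., sr^2} (size 3)
  chi_1 (triv)               1             1                    1                          
  chi_2 (sign: r->1, s->-1)  1             1                    -1                         
  chi_3 (2d, j=1)            2             -1                   0                          

Spot check: chi_1 (triv) on {s, sr, ..., sr^2} = 1.

Why: D_3 has order 2*3 = 6 with 3 conjugacy classes, hence 3 irreducibles. Sum of squared dims 1 + 1 + 4 = 6 = |G|. Linear characters come from the abelianisation; the 2-dimensional irreps have character r^k -> 2*cos(2*pi*j*k/3), reflections -> 0.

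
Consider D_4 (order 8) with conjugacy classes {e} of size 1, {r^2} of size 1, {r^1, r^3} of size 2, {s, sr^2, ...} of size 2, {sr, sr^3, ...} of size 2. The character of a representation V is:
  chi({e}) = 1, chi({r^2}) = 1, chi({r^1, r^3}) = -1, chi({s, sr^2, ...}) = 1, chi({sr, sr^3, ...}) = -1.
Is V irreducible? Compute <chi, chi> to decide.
Irreducible: <chi, chi> = 1.

Reasoning: <chi, chi> = (1/|G|) sum_C |C| * |chi(C)|^2 = (1/8)[1*|1|^2 + 1*|1|^2 + 2*|-1|^2 + 2*|1|^2 + 2*|-1|^2]
  = (1/8)[(1) + (1) + (2) + (2) + (2)] = 8/8 = 1.
A character is irreducible iff <chi, chi> = 1, so this representation is irreducible.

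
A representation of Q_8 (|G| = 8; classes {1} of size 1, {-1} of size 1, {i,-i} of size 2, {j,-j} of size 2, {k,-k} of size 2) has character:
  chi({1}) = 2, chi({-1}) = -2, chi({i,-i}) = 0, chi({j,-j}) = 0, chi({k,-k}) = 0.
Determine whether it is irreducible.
Irreducible: <chi, chi> = 1.

Derivation: <chi, chi> = (1/|G|) sum_C |C| * |chi(C)|^2 = (1/8)[1*|2|^2 + 1*|-2|^2 + 2*|0|^2 + 2*|0|^2 + 2*|0|^2]
  = (1/8)[(4) + (4) + (0) + (0) + (0)] = 8/8 = 1.
A character is irreducible iff <chi, chi> = 1, so this representation is irreducible.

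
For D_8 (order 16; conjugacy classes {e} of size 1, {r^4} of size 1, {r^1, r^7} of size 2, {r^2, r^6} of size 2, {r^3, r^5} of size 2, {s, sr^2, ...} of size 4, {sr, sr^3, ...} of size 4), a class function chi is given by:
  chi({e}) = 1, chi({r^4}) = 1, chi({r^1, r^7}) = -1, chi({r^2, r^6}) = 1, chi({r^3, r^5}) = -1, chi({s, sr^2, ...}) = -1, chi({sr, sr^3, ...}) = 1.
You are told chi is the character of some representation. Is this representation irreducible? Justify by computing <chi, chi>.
Irreducible: <chi, chi> = 1.

Argument: <chi, chi> = (1/|G|) sum_C |C| * |chi(C)|^2 = (1/16)[1*|1|^2 + 1*|1|^2 + 2*|-1|^2 + 2*|1|^2 + 2*|-1|^2 + 4*|-1|^2 + 4*|1|^2]
  = (1/16)[(1) + (1) + (2) + (2) + (2) + (4) + (4)] = 16/16 = 1.
A character is irreducible iff <chi, chi> = 1, so this representation is irreducible.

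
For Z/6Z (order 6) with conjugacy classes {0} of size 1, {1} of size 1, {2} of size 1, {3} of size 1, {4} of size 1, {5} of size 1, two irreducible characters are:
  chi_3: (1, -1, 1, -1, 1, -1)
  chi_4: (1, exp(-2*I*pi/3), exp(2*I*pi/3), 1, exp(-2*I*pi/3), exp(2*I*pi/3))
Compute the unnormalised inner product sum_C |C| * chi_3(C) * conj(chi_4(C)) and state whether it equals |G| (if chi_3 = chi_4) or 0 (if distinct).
Sum = 0; so <chi_3, chi_4> = 0 (distinct irreducibles are orthogonal).

Justification: Compute term by term over conjugacy classes (|C| * chi_3(C) * conj(chi_4(C))):
  1*(1)*conj(1) + 1*(-1)*conj(exp(-2*I*pi/3)) + 1*(1)*conj(exp(2*I*pi/3)) + 1*(-1)*conj(1) + 1*(1)*conj(exp(-2*I*pi/3)) + 1*(-1)*conj(exp(2*I*pi/3))
  = (1) + (-exp(2*I*pi/3)) + (exp(-2*I*pi/3)) + (-1) + (exp(2*I*pi/3)) + (-exp(-2*I*pi/3))
  = 0.
(Exp terms are combined using exp(i*s)*conj(exp(i*t)) = exp(i*(s-t)), and sums of them are collapsed using the identity that for every m > 1 the m distinct m-th roots of unity sum to 0, e.g. 1 + exp(2*I*pi/3) + exp(-2*I*pi/3) = 0.)
Dividing by |G| = 6 gives 0/6 = 0, matching the row-orthogonality relation <chi_3, chi_4> = [chi_3 = chi_4].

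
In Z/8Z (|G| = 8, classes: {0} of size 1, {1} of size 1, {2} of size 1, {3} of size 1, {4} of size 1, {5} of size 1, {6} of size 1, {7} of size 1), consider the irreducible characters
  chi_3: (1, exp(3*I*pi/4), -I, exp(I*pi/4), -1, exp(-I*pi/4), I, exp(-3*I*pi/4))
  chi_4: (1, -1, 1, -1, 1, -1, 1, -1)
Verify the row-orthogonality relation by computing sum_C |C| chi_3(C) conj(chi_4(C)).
Sum = 0; so <chi_3, chi_4> = 0 (distinct irreducibles are orthogonal).

Reasoning: Compute term by term over conjugacy classes (|C| * chi_3(C) * conj(chi_4(C))):
  1*(1)*conj(1) + 1*(exp(3*I*pi/4))*conj(-1) + 1*(-I)*conj(1) + 1*(exp(I*pi/4))*conj(-1) + 1*(-1)*conj(1) + 1*(exp(-I*pi/4))*conj(-1) + 1*(I)*conj(1) + 1*(exp(-3*I*pi/4))*conj(-1)
  = (1) + (-exp(3*I*pi/4)) + (-I) + (-exp(I*pi/4)) + (-1) + (-exp(-I*pi/4)) + (I) + (-exp(-3*I*pi/4))
  = 0.
(Exp terms are combined using exp(i*s)*conj(exp(i*t)) = exp(i*(s-t)), and sums of them are collapsed using the identity that for every m > 1 the m distinct m-th roots of unity sum to 0, e.g. 1 + exp(2*I*pi/3) + exp(-2*I*pi/3) = 0.)
Dividing by |G| = 8 gives 0/8 = 0, matching the row-orthogonality relation <chi_3, chi_4> = [chi_3 = chi_4].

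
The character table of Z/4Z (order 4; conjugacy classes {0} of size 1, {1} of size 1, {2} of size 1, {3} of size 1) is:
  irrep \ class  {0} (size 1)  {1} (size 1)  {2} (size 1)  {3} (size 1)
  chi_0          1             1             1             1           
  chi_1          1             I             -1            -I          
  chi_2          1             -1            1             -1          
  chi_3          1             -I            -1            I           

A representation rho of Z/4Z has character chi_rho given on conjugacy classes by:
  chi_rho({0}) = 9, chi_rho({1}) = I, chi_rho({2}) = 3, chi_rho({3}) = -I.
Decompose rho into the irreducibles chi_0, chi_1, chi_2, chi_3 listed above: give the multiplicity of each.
Multiplicities: chi_0: 3, chi_1: 2, chi_2: 3, chi_3: 1.

Why: Use <chi_rho, chi> = (1/|G|) sum_C |C| * chi_rho(C) * conj(chi(C)) with |G| = 4 for each irreducible chi in the table:
  <chi_rho, chi_0> = (1/4)[1*(9)*conj(1) + 1*(I)*conj(1) + 1*(3)*conj(1) + 1*(-I)*conj(1)]
      = (1/4)[(9) + (I) + (3) + (-I)] = 12/4 = 3
  <chi_rho, chi_1> = (1/4)[1*(9)*conj(1) + 1*(I)*conj(I) + 1*(3)*conj(-1) + 1*(-I)*conj(-I)]
      = (1/4)[(9) + (1) + (-3) + (1)] = 8/4 = 2
  <chi_rho, chi_2> = (1/4)[1*(9)*conj(1) + 1*(I)*conj(-1) + 1*(3)*conj(1) + 1*(-I)*conj(-1)]
      = (1/4)[(9) + (-I) + (3) + (I)] = 12/4 = 3
  <chi_rho, chi_3> = (1/4)[1*(9)*conj(1) + 1*(I)*conj(-I) + 1*(3)*conj(-1) + 1*(-I)*conj(I)]
      = (1/4)[(9) + (-1) + (-3) + (-1)] = 4/4 = 1
(Exp terms are combined using exp(i*s)*conj(exp(i*t)) = exp(i*(s-t)), and sums of them are collapsed using the identity that for every m > 1 the m distinct m-th roots of unity sum to 0, e.g. 1 + exp(2*I*pi/3) + exp(-2*I*pi/3) = 0.)
Dimension check: dim(rho) = sum (mult * dim) = 3*1 + 2*1 + 3*1 + 1*1 = 9 = chi_rho(e) = 9.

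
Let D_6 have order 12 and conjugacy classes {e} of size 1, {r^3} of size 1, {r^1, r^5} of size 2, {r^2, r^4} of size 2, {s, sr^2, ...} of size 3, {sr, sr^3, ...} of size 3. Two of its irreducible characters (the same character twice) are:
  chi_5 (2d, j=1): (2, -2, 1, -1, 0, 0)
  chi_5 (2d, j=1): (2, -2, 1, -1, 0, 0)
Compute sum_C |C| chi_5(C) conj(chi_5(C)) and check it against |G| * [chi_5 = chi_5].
Sum = 12 = |G| = 12; so <chi_5, chi_5> = 1 (norm-1 confirms irreducibility).

Proof sketch: Compute term by term over conjugacy classes (|C| * chi_5(C) * conj(chi_5(C))):
  1*(2)*conj(2) + 1*(-2)*conj(-2) + 2*(1)*conj(1) + 2*(-1)*conj(-1) + 3*(0)*conj(0) + 3*(0)*conj(0)
  = (4) + (4) + (2) + (2) + (0) + (0)
  = 12.
Dividing by |G| = 12 gives 12/12 = 1, matching the row-orthogonality relation <chi_5, chi_5> = [chi_5 = chi_5].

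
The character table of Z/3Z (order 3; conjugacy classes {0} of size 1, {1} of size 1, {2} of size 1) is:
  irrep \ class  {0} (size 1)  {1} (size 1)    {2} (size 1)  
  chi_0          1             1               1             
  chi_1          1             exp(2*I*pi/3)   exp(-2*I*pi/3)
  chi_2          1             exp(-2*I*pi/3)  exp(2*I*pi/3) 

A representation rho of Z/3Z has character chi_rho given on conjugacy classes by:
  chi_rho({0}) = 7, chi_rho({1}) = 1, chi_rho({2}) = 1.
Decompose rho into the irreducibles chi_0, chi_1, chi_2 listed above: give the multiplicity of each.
Multiplicities: chi_0: 3, chi_1: 2, chi_2: 2.

Details: Use <chi_rho, chi> = (1/|G|) sum_C |C| * chi_rho(C) * conj(chi(C)) with |G| = 3 for each irreducible chi in the table:
  <chi_rho, chi_0> = (1/3)[1*(7)*conj(1) + 1*(1)*conj(1) + 1*(1)*conj(1)]
      = (1/3)[(7) + (1) + (1)] = 9/3 = 3
  <chi_rho, chi_1> = (1/3)[1*(7)*conj(1) + 1*(1)*conj(exp(2*I*pi/3)) + 1*(1)*conj(exp(-2*I*pi/3))]
      = (1/3)[(7) + (2 + 3*exp(-2*I*pi/3) + 2*exp(2*I*pi/3)) + (2 + 2*exp(-2*I*pi/3) + 3*exp(2*I*pi/3))] = 6/3 = 2
  <chi_rho, chi_2> = (1/3)[1*(7)*conj(1) + 1*(1)*conj(exp(-2*I*pi/3)) + 1*(1)*conj(exp(2*I*pi/3))]
      = (1/3)[(7) + (2 + 2*exp(-2*I*pi/3) + 3*exp(2*I*pi/3)) + (2 + 3*exp(-2*I*pi/3) + 2*exp(2*I*pi/3))] = 6/3 = 2
(Exp terms are combined using exp(i*s)*conj(exp(i*t)) = exp(i*(s-t)), and sums of them are collapsed using the identity that for every m > 1 the m distinct m-th roots of unity sum to 0, e.g. 1 + exp(2*I*pi/3) + exp(-2*I*pi/3) = 0.)
Dimension check: dim(rho) = sum (mult * dim) = 3*1 + 2*1 + 2*1 = 7 = chi_rho(e) = 7.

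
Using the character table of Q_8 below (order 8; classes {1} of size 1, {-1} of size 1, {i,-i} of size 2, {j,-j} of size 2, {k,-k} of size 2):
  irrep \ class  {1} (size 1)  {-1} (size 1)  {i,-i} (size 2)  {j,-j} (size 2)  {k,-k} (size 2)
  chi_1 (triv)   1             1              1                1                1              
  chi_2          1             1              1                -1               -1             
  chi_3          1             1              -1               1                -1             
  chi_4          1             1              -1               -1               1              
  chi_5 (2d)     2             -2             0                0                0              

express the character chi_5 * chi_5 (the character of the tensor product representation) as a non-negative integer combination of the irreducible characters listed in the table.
chi_5 tensor chi_5 = chi_1 + chi_2 + chi_3 + chi_4 (all other irreducibles have multiplicity 0).

Details: The character of a tensor product is the pointwise product (chi_5 * chi_5)(C) = chi_5(C) * chi_5(C):
  {1}: (2)*(2), {-1}: (-2)*(-2), {i,-i}: (0)*(0), {j,-j}: (0)*(0), {k,-k}: (0)*(0)
so (chi_5 * chi_5) takes values
  {1} -> 4, {-1} -> 4, {i,-i} -> 0, {j,-j} -> 0, {k,-k} -> 0.
Now take the inner product of this character with each irreducible chi from the table, <chi_5*chi_5, chi> = (1/8) sum_C |C| (chi_5*chi_5)(C) conj(chi(C)):
  <chi_5*chi_5, chi_1> = (1/8)[1*(4)*conj(1) + 1*(4)*conj(1) + 2*(0)*conj(1) + 2*(0)*conj(1) + 2*(0)*conj(1)]
      = (1/8)[(4) + (4) + (0) + (0) + (0)] = 8/8 = 1
  <chi_5*chi_5, chi_2> = (1/8)[1*(4)*conj(1) + 1*(4)*conj(1) + 2*(0)*conj(1) + 2*(0)*conj(-1) + 2*(0)*conj(-1)]
      = (1/8)[(4) + (4) + (0) + (0) + (0)] = 8/8 = 1
  <chi_5*chi_5, chi_3> = (1/8)[1*(4)*conj(1) + 1*(4)*conj(1) + 2*(0)*conj(-1) + 2*(0)*conj(1) + 2*(0)*conj(-1)]
      = (1/8)[(4) + (4) + (0) + (0) + (0)] = 8/8 = 1
  <chi_5*chi_5, chi_4> = (1/8)[1*(4)*conj(1) + 1*(4)*conj(1) + 2*(0)*conj(-1) + 2*(0)*conj(-1) + 2*(0)*conj(1)]
      = (1/8)[(4) + (4) + (0) + (0) + (0)] = 8/8 = 1
  <chi_5*chi_5, chi_5> = (1/8)[1*(4)*conj(2) + 1*(4)*conj(-2) + 2*(0)*conj(0) + 2*(0)*conj(0) + 2*(0)*conj(0)]
      = (1/8)[(8) + (-8) + (0) + (0) + (0)] = 0/8 = 0
Hence the multiplicities are chi_1: 1, chi_2: 1, chi_3: 1, chi_4: 1. Dimension check: dim(chi_5)*dim(chi_5) = 2*2 = 4 and sum (mult * dim) = 1*1 + 1*1 + 1*1 + 1*1 = 4.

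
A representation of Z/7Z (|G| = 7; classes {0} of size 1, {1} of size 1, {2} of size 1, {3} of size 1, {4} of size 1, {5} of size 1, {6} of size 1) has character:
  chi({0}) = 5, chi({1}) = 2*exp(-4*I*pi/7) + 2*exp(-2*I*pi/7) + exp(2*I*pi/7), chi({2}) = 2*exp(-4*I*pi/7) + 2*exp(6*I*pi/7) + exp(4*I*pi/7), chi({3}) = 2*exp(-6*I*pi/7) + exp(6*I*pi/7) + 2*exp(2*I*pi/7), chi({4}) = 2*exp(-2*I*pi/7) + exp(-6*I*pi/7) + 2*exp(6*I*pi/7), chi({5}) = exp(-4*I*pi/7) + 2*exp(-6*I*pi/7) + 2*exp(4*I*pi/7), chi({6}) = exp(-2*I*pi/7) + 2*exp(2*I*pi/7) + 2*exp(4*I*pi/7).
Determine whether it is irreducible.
Not irreducible (reducible): <chi, chi> = 9 > 1.

Reasoning: <chi, chi> = (1/|G|) sum_C |C| * |chi(C)|^2 = (1/7)[1*|5|^2 + 1*|2*exp(-4*I*pi/7) + 2*exp(-2*I*pi/7) + exp(2*I*pi/7)|^2 + 1*|2*exp(-4*I*pi/7) + 2*exp(6*I*pi/7) + exp(4*I*pi/7)|^2 + 1*|2*exp(-6*I*pi/7) + exp(6*I*pi/7) + 2*exp(2*I*pi/7)|^2 + 1*|2*exp(-2*I*pi/7) + exp(-6*I*pi/7) + 2*exp(6*I*pi/7)|^2 + 1*|exp(-4*I*pi/7) + 2*exp(-6*I*pi/7) + 2*exp(4*I*pi/7)|^2 + 1*|exp(-2*I*pi/7) + 2*exp(2*I*pi/7) + 2*exp(4*I*pi/7)|^2]
  = (1/7)[(25) + (9 + 4*exp(-2*I*pi/7) + 2*exp(-4*I*pi/7) + 2*exp(-6*I*pi/7) + 2*exp(6*I*pi/7) + 2*exp(4*I*pi/7) + 4*exp(2*I*pi/7)) + (9 + 4*exp(-4*I*pi/7) + 2*exp(-2*I*pi/7) + 2*exp(-6*I*pi/7) + 2*exp(6*I*pi/7) + 2*exp(2*I*pi/7) + 4*exp(4*I*pi/7)) + (9 + 2*exp(-4*I*pi/7) + 4*exp(-6*I*pi/7) + 2*exp(-2*I*pi/7) + 2*exp(2*I*pi/7) + 4*exp(6*I*pi/7) + 2*exp(4*I*pi/7)) + (9 + 2*exp(-4*I*pi/7) + 4*exp(-6*I*pi/7) + 2*exp(-2*I*pi/7) + 2*exp(2*I*pi/7) + 4*exp(6*I*pi/7) + 2*exp(4*I*pi/7)) + (9 + 4*exp(-4*I*pi/7) + 2*exp(-2*I*pi/7) + 2*exp(-6*I*pi/7) + 2*exp(6*I*pi/7) + 2*exp(2*I*pi/7) + 4*exp(4*I*pi/7)) + (9 + 4*exp(-2*I*pi/7) + 2*exp(-4*I*pi/7) + 2*exp(-6*I*pi/7) + 2*exp(6*I*pi/7) + 2*exp(4*I*pi/7) + 4*exp(2*I*pi/7))] = 63/7 = 9.
(Exp terms are combined using exp(i*s)*conj(exp(i*t)) = exp(i*(s-t)), and sums of them are collapsed using the identity that for every m > 1 the m distinct m-th roots of unity sum to 0, e.g. 1 + exp(2*I*pi/3) + exp(-2*I*pi/3) = 0.)
A character is irreducible iff <chi, chi> = 1, so this representation is reducible.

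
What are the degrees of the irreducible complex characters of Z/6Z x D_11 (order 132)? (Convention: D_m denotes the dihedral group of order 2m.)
Dimensions: 1, 1, 1, 1, 1, 1, 1, 1, 1, 1, 1, 1, 2, 2, 2, 2, 2, 2, 2, 2, 2, 2, 2, 2, 2, 2, 2, 2, 2, 2, 2, 2, 2, 2, 2, 2, 2, 2, 2, 2, 2, 2

There are 42 irreducibles (= number of conjugacy classes). Their dimensions d_i satisfy sum d_i^2 = |G| = 132: 1 + 1 + 1 + 1 + 1 + 1 + 1 + 1 + 1 + 1 + 1 + 1 + 4 + 4 + 4 + 4 + 4 + 4 + 4 + 4 + 4 + 4 + 4 + 4 + 4 + 4 + 4 + 4 + 4 + 4 + 4 + 4 + 4 + 4 + 4 + 4 + 4 + 4 + 4 + 4 + 4 + 4 = 132. (For the product with Z/6Z: each of the 6 1-dim characters of Z/6Z tensors with each irrep of D_11, giving 6 copies of each D_11-dimension.)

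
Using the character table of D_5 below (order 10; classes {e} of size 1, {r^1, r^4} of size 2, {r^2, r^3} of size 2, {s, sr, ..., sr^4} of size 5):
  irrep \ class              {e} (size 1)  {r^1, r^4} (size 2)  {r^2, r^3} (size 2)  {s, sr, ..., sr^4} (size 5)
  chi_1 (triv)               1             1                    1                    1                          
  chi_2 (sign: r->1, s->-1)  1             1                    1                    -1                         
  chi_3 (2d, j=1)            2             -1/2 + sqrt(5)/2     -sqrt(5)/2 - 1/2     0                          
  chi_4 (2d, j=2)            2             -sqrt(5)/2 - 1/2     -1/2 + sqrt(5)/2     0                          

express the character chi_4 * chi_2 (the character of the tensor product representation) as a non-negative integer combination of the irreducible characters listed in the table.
chi_4 tensor chi_2 = chi_4 (all other irreducibles have multiplicity 0).

Details: The character of a tensor product is the pointwise product (chi_4 * chi_2)(C) = chi_4(C) * chi_2(C):
  {e}: (2)*(1), {r^1, r^4}: (-sqrt(5)/2 - 1/2)*(1), {r^2, r^3}: (-1/2 + sqrt(5)/2)*(1), {s, sr, ..., sr^4}: (0)*(-1)
so (chi_4 * chi_2) takes values
  {e} -> 2, {r^1, r^4} -> -sqrt(5)/2 - 1/2, {r^2, r^3} -> -1/2 + sqrt(5)/2, {s, sr, ..., sr^4} -> 0.
Now take the inner product of this character with each irreducible chi from the table, <chi_4*chi_2, chi> = (1/10) sum_C |C| (chi_4*chi_2)(C) conj(chi(C)):
  <chi_4*chi_2, chi_1> = (1/10)[1*(2)*conj(1) + 2*(-sqrt(5)/2 - 1/2)*conj(1) + 2*(-1/2 + sqrt(5)/2)*conj(1) + 5*(0)*conj(1)]
      = (1/10)[(2) + (-sqrt(5) - 1) + (-1 + sqrt(5)) + (0)] = 0/10 = 0
  <chi_4*chi_2, chi_2> = (1/10)[1*(2)*conj(1) + 2*(-sqrt(5)/2 - 1/2)*conj(1) + 2*(-1/2 + sqrt(5)/2)*conj(1) + 5*(0)*conj(-1)]
      = (1/10)[(2) + (-sqrt(5) - 1) + (-1 + sqrt(5)) + (0)] = 0/10 = 0
  <chi_4*chi_2, chi_3> = (1/10)[1*(2)*conj(2) + 2*(-sqrt(5)/2 - 1/2)*conj(-1/2 + sqrt(5)/2) + 2*(-1/2 + sqrt(5)/2)*conj(-sqrt(5)/2 - 1/2) + 5*(0)*conj(0)]
      = (1/10)[(4) + (-2) + (-2) + (0)] = 0/10 = 0
  <chi_4*chi_2, chi_4> = (1/10)[1*(2)*conj(2) + 2*(-sqrt(5)/2 - 1/2)*conj(-sqrt(5)/2 - 1/2) + 2*(-1/2 + sqrt(5)/2)*conj(-1/2 + sqrt(5)/2) + 5*(0)*conj(0)]
      = (1/10)[(4) + (sqrt(5) + 3) + (3 - sqrt(5)) + (0)] = 10/10 = 1
Hence the multiplicities are chi_4: 1. Dimension check: dim(chi_4)*dim(chi_2) = 2*1 = 2 and sum (mult * dim) = 1*2 = 2.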